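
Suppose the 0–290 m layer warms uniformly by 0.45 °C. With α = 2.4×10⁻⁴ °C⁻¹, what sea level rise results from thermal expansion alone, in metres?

Δh = αΔT·H = 2.4×10⁻⁴ × 0.45 × 290 = 0.03132 m

about 0.0313 m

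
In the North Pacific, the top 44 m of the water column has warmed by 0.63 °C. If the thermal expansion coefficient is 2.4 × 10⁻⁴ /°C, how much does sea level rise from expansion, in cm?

Δh = αΔT·H = 2.4×10⁻⁴ × 0.63 × 44 = 0.0066528 m

0.67 cm of thermosteric rise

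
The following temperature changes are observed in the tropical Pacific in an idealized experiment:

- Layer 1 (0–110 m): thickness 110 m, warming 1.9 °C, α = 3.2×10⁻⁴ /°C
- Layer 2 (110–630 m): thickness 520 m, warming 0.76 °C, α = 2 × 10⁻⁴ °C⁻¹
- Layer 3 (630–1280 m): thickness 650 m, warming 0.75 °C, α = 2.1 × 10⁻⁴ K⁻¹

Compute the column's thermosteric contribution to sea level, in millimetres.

0–110 m: 1.9 × 110 × 3.2×10⁻⁴ = 0.06688 m
0.76 × 2×10⁻⁴ × 520 = 0.07904 m
650 × 0.75 × 2.1×10⁻⁴ = 0.102375 m
Δh = 0.06688 + 0.07904 + 0.102375 = 0.248295 m

248 mm of thermosteric rise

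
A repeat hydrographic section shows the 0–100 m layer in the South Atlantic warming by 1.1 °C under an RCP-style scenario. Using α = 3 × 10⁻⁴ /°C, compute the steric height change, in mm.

Δh ≈ 33.0 mm

Δh = αΔT·H = 3×10⁻⁴ × 1.1 × 100 = 0.03300 m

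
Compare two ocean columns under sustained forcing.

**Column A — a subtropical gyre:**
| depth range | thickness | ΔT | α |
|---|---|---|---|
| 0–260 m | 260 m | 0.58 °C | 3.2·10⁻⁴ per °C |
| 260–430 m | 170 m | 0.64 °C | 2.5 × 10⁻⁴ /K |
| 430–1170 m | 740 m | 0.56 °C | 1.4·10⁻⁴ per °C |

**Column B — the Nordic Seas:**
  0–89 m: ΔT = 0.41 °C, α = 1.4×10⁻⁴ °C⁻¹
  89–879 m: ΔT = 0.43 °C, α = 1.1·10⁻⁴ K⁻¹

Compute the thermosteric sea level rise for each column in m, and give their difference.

A Layer 1: 260 × 0.58 × 3.2×10⁻⁴ = 0.048256 m
A 260–430 m: 0.64 × 2.5×10⁻⁴ × 170 = 0.02720 m
A 0.56 × 1.4×10⁻⁴ × 740 = 0.058016 m
A total: 0.133472 m
B 0–89 m: 1.4×10⁻⁴ × 89 × 0.41 = 0.0051086 m
B Layer 2: 0.43 × 790 × 1.1×10⁻⁴ = 0.037367 m
B total: 0.0424756 m
Difference: 0.133472 − 0.0424756 = 0.0909964 m

Δh_A ≈ 0.133 m, Δh_B ≈ 0.0425 m; difference ≈ 0.0910 m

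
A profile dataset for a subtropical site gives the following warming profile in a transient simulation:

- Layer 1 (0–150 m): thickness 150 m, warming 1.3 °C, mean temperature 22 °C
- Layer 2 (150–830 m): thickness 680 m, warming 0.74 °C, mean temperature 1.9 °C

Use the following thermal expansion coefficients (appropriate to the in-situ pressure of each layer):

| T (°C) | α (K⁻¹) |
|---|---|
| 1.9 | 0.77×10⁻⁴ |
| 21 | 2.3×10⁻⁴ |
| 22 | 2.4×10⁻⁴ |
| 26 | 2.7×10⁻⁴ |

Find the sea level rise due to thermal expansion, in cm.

Layer 1 at 22 °C → α = 2.4×10⁻⁴ K⁻¹
Layer 2 at 1.9 °C → α = 0.77×10⁻⁴ K⁻¹
0–150 m: 1.3 × 2.4×10⁻⁴ × 150 = 0.04680 m
680 × 0.74 × 0.77×10⁻⁴ = 0.0387464 m
Δh = 0.04680 + 0.0387464 = 0.0855464 m

8.6 cm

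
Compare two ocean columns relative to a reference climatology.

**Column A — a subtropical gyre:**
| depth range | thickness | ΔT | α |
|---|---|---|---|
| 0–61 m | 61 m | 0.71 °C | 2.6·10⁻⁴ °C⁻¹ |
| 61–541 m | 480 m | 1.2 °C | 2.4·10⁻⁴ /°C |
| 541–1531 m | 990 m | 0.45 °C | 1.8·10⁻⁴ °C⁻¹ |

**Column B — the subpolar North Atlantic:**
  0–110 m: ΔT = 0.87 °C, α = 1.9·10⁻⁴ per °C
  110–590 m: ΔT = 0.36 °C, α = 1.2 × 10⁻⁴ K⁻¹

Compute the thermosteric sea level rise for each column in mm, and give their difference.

Δh_A ≈ 230 mm, Δh_B ≈ 38.9 mm; difference ≈ 191 mm

A Layer 1: 61 × 0.71 × 2.6×10⁻⁴ = 0.0112606 m
A 480 × 1.2 × 2.4×10⁻⁴ = 0.13824 m
A 541–1531 m: 0.45 × 1.8×10⁻⁴ × 990 = 0.08019 m
A total: 0.2296906 m
B Layer 1: 0.87 × 110 × 1.9×10⁻⁴ = 0.018183 m
B 110–590 m: 0.36 × 480 × 1.2×10⁻⁴ = 0.020736 m
B total: 0.038919 m
Difference: 0.2296906 − 0.038919 = 0.1907716 m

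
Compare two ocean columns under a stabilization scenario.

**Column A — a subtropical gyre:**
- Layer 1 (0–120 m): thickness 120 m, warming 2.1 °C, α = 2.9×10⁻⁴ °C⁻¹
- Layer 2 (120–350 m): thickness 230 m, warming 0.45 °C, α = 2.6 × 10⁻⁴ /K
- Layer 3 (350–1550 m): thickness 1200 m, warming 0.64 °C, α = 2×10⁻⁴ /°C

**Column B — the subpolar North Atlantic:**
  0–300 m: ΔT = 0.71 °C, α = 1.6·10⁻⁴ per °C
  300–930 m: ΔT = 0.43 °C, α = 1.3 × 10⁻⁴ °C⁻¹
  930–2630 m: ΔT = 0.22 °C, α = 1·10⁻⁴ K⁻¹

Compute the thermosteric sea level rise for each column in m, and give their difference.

A 0–120 m: 2.9×10⁻⁴ × 2.1 × 120 = 0.07308 m
A 2.6×10⁻⁴ × 230 × 0.45 = 0.02691 m
A 350–1550 m: 0.64 × 1200 × 2×10⁻⁴ = 0.15360 m
A total: 0.25359 m
B 1.6×10⁻⁴ × 300 × 0.71 = 0.03408 m
B Layer 2: 1.3×10⁻⁴ × 0.43 × 630 = 0.035217 m
B 1×10⁻⁴ × 0.22 × 1700 = 0.03740 m
B total: 0.106697 m
Difference: 0.25359 − 0.106697 = 0.146893 m

A: 0.254 m; B: 0.107 m; difference 0.147 m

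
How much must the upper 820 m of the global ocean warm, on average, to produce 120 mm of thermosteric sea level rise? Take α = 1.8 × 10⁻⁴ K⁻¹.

ΔT = Δh/(αH) = 0.12 / (1.8×10⁻⁴ × 820) ≈ 0.8130 K

about 0.813 K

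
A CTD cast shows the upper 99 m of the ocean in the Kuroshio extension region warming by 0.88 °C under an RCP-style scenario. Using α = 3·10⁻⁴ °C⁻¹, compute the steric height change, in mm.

Δh = αΔT·H = 3×10⁻⁴ × 0.88 × 99 = 0.026136 m

Δh ≈ 26.1 mm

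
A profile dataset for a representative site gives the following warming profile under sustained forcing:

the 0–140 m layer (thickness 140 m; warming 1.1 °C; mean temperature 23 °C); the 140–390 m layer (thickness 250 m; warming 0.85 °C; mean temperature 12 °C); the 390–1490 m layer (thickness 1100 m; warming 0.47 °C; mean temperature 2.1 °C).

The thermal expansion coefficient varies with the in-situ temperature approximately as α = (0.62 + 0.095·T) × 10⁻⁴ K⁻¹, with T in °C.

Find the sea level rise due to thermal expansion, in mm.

123 mm

Layer 1: α = (0.62 + 0.095×23)×10⁻⁴ = 2.805×10⁻⁴ K⁻¹
Layer 2: α = (0.62 + 0.095×12)×10⁻⁴ = 1.76×10⁻⁴ K⁻¹
Layer 3: α = (0.62 + 0.095×2.1)×10⁻⁴ = 0.8195×10⁻⁴ K⁻¹
0–140 m: 1.1 × 2.805×10⁻⁴ × 140 = 0.043197 m
140–390 m: 250 × 1.76×10⁻⁴ × 0.85 = 0.03740 m
0.8195×10⁻⁴ × 1100 × 0.47 = 0.04236815 m
Δh = 0.043197 + 0.03740 + 0.04236815 = 0.12296515 m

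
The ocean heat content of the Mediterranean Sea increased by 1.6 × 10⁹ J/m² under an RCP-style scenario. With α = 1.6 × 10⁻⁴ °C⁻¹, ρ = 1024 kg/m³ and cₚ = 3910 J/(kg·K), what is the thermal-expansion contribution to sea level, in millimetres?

Δh = αQ/(ρcₚ) = 1.6×10⁻⁴ × 1.6×10⁹ / (1024 × 3910) ≈ 0.063939 m

about 64 mm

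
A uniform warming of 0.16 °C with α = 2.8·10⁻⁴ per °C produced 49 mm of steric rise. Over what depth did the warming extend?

H ≈ 1090 m

H = Δh/(αΔT) = 0.049 / (2.8×10⁻⁴ × 0.16) ≈ 1094 m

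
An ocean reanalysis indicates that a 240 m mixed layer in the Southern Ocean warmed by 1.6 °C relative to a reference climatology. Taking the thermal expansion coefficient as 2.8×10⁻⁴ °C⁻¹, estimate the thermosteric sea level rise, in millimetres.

Δh = 108 mm

Δh = αΔT·H = 2.8×10⁻⁴ × 1.6 × 240 = 0.10752 m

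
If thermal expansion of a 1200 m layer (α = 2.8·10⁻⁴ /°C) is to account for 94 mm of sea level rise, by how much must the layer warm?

ΔT = Δh/(αH) = 0.094 / (2.8×10⁻⁴ × 1200) ≈ 0.2798 K

ΔT ≈ 0.280 K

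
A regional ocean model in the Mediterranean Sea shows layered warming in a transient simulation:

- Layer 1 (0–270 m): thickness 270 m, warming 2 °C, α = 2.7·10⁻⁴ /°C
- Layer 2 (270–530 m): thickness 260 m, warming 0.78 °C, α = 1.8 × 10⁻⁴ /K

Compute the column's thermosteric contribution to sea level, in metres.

about 0.182 m

0–270 m: 2.7×10⁻⁴ × 2 × 270 = 0.14580 m
270–530 m: 1.8×10⁻⁴ × 260 × 0.78 = 0.036504 m
Δh = 0.14580 + 0.036504 = 0.182304 m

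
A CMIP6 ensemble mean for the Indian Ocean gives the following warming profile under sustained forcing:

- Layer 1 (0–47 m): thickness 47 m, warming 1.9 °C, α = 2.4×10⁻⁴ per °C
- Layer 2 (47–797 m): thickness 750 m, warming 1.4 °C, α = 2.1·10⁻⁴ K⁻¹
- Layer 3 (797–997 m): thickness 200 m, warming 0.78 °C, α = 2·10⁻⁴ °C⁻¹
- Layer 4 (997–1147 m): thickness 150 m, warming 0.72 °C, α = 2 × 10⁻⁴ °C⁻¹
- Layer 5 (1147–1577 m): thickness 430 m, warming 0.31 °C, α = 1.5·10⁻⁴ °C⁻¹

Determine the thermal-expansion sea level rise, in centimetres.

2.4×10⁻⁴ × 1.9 × 47 = 0.021432 m
Layer 2: 750 × 1.4 × 2.1×10⁻⁴ = 0.22050 m
797–997 m: 200 × 0.78 × 2×10⁻⁴ = 0.03120 m
Layer 4: 0.72 × 2×10⁻⁴ × 150 = 0.02160 m
Layer 5: 430 × 1.5×10⁻⁴ × 0.31 = 0.019995 m
Δh = 0.021432 + 0.22050 + 0.03120 + 0.02160 + 0.019995 = 0.314727 m

Δh = 31 cm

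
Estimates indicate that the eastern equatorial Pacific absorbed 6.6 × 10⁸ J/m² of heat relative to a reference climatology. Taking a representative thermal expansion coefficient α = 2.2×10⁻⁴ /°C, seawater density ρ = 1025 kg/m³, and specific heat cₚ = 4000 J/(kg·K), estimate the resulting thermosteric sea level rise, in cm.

Δh = αQ/(ρcₚ) = 2.2×10⁻⁴ × 6.6×10⁸ / (1025 × 4000) ≈ 0.035415 m

3.54 cm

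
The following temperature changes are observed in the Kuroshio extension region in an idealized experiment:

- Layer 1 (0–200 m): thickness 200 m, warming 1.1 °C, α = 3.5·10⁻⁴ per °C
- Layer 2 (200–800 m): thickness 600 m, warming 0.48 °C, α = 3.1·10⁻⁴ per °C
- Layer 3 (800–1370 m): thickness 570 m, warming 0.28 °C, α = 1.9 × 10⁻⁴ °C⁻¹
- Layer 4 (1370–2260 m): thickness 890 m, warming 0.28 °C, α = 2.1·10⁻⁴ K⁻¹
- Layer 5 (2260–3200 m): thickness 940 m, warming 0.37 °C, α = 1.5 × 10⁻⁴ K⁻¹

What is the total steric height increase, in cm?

30 cm

Layer 1: 1.1 × 3.5×10⁻⁴ × 200 = 0.07700 m
600 × 0.48 × 3.1×10⁻⁴ = 0.08928 m
0.28 × 570 × 1.9×10⁻⁴ = 0.030324 m
2.1×10⁻⁴ × 890 × 0.28 = 0.052332 m
940 × 1.5×10⁻⁴ × 0.37 = 0.05217 m
Δh = 0.07700 + 0.08928 + 0.030324 + 0.052332 + 0.05217 = 0.301106 m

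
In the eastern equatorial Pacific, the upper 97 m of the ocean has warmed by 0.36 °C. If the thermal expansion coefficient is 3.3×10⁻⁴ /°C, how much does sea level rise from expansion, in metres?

about 0.0115 m

Δh = αΔT·H = 3.3×10⁻⁴ × 0.36 × 97 = 0.0115236 m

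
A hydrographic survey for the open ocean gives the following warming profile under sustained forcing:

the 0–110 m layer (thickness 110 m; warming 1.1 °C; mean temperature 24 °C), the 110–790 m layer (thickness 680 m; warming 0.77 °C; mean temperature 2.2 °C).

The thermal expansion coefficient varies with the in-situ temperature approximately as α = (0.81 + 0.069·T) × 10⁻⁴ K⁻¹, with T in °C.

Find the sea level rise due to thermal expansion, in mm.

about 80.2 mm

Layer 1: α = (0.81 + 0.069×24)×10⁻⁴ = 2.466×10⁻⁴ K⁻¹
Layer 2: α = (0.81 + 0.069×2.2)×10⁻⁴ = 0.9618×10⁻⁴ K⁻¹
0–110 m: 2.466×10⁻⁴ × 110 × 1.1 = 0.0298386 m
680 × 0.77 × 0.9618×10⁻⁴ = 0.050359848 m
Δh = 0.0298386 + 0.050359848 = 0.080198448 m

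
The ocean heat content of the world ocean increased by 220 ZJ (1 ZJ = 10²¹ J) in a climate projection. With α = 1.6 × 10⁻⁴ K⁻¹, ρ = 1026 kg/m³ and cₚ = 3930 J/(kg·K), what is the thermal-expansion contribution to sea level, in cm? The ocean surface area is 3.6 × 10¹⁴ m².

Per unit area: Q = 220×10²¹ / (3.6×10¹⁴) ≈ 6.111×10⁸ J/m²
Δh = αQ/(ρcₚ) = 1.6×10⁻⁴ × 6.111×10⁸ / (1026 × 3930) ≈ 0.024249 m

Δh = 2.42 cm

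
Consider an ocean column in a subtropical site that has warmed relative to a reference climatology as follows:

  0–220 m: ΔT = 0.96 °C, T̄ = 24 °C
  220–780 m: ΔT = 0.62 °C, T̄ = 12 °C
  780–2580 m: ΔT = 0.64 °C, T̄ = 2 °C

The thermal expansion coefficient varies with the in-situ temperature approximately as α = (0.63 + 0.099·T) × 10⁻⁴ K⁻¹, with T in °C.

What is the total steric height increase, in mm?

220 mm of thermosteric rise

Layer 1: α = (0.63 + 0.099×24)×10⁻⁴ = 3.006×10⁻⁴ K⁻¹
Layer 2: α = (0.63 + 0.099×12)×10⁻⁴ = 1.818×10⁻⁴ K⁻¹
Layer 3: α = (0.63 + 0.099×2)×10⁻⁴ = 0.828×10⁻⁴ K⁻¹
0–220 m: 0.96 × 3.006×10⁻⁴ × 220 = 0.06348672 m
Layer 2: 0.62 × 560 × 1.818×10⁻⁴ = 0.06312096 m
0.828×10⁻⁴ × 0.64 × 1800 = 0.0953856 m
Δh = 0.06348672 + 0.06312096 + 0.0953856 = 0.22199328 m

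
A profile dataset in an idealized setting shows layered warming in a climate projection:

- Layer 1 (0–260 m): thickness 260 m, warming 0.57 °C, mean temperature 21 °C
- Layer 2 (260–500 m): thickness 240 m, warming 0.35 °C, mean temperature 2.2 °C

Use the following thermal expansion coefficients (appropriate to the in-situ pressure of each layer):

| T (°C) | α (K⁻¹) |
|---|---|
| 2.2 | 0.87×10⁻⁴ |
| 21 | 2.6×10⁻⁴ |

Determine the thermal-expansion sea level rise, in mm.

Layer 1 at 21 °C → α = 2.6×10⁻⁴ K⁻¹
Layer 2 at 2.2 °C → α = 0.87×10⁻⁴ K⁻¹
0–260 m: 260 × 0.57 × 2.6×10⁻⁴ = 0.038532 m
260–500 m: 0.87×10⁻⁴ × 0.35 × 240 = 0.007308 m
Δh = 0.038532 + 0.007308 = 0.04584 m

Δh ≈ 46 mm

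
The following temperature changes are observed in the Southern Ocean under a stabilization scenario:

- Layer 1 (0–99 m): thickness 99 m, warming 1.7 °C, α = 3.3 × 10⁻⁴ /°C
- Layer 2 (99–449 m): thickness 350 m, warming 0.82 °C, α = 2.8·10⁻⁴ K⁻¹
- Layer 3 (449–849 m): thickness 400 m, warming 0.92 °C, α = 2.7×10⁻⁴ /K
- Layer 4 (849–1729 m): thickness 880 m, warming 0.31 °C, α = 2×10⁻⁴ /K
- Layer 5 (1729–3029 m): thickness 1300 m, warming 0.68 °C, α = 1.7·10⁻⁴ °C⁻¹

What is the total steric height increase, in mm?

Δh ≈ 440 mm

3.3×10⁻⁴ × 1.7 × 99 = 0.055539 m
99–449 m: 350 × 0.82 × 2.8×10⁻⁴ = 0.08036 m
449–849 m: 400 × 0.92 × 2.7×10⁻⁴ = 0.09936 m
0.31 × 880 × 2×10⁻⁴ = 0.05456 m
1729–3029 m: 1.7×10⁻⁴ × 0.68 × 1300 = 0.15028 m
Δh = 0.055539 + 0.08036 + 0.09936 + 0.05456 + 0.15028 = 0.440099 m ≈ 440 mm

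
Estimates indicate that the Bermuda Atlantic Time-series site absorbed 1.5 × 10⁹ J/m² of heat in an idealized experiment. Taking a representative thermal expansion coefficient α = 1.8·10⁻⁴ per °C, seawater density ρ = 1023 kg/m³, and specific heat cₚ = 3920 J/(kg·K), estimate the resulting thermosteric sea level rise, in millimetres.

67.3 mm of thermosteric rise

Δh = αQ/(ρcₚ) = 1.8×10⁻⁴ × 1.5×10⁹ / (1023 × 3920) ≈ 0.067329 m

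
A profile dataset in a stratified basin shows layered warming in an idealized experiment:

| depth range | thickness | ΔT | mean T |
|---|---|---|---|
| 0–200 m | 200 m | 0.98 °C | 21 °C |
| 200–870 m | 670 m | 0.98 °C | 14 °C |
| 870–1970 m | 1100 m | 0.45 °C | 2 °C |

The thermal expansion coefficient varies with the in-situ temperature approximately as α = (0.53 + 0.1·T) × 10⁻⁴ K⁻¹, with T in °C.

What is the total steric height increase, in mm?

210 mm

Layer 1: α = (0.53 + 0.1×21)×10⁻⁴ = 2.63×10⁻⁴ K⁻¹
Layer 2: α = (0.53 + 0.1×14)×10⁻⁴ = 1.93×10⁻⁴ K⁻¹
Layer 3: α = (0.53 + 0.1×2)×10⁻⁴ = 0.73×10⁻⁴ K⁻¹
0–200 m: 2.63×10⁻⁴ × 0.98 × 200 = 0.051548 m
Layer 2: 670 × 1.93×10⁻⁴ × 0.98 = 0.1267238 m
870–1970 m: 0.45 × 1100 × 0.73×10⁻⁴ = 0.036135 m
Δh = 0.051548 + 0.1267238 + 0.036135 = 0.2144068 m ≈ 210 mm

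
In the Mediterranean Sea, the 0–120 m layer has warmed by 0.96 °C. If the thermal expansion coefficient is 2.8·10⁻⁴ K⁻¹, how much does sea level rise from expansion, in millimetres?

Δh = αΔT·H = 2.8×10⁻⁴ × 0.96 × 120 = 0.032256 m

about 32 mm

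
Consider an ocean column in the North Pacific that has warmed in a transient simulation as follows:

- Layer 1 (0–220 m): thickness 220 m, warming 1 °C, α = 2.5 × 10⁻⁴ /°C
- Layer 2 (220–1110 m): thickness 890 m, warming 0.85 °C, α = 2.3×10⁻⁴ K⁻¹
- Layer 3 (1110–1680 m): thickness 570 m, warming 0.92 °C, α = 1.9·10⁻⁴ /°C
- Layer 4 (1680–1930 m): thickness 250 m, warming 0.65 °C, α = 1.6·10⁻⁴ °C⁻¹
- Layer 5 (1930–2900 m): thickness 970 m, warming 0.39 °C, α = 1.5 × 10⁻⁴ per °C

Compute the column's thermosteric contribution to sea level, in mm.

about 410 mm

0–220 m: 1 × 220 × 2.5×10⁻⁴ = 0.05500 m
Layer 2: 0.85 × 890 × 2.3×10⁻⁴ = 0.173995 m
570 × 0.92 × 1.9×10⁻⁴ = 0.099636 m
1680–1930 m: 1.6×10⁻⁴ × 0.65 × 250 = 0.02600 m
1930–2900 m: 1.5×10⁻⁴ × 0.39 × 970 = 0.056745 m
Δh = 0.05500 + 0.173995 + 0.099636 + 0.02600 + 0.056745 = 0.411376 m ≈ 410 mm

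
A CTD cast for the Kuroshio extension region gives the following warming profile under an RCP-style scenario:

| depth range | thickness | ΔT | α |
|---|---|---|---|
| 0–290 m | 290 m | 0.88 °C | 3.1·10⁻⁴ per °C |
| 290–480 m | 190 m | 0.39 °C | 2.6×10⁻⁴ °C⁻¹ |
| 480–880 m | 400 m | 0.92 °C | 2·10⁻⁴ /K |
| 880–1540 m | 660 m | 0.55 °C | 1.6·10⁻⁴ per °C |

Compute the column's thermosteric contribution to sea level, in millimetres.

0–290 m: 290 × 0.88 × 3.1×10⁻⁴ = 0.079112 m
0.39 × 190 × 2.6×10⁻⁴ = 0.019266 m
2×10⁻⁴ × 400 × 0.92 = 0.07360 m
880–1540 m: 1.6×10⁻⁴ × 660 × 0.55 = 0.05808 m
Δh = 0.079112 + 0.019266 + 0.07360 + 0.05808 = 0.230058 m

230 mm of thermosteric rise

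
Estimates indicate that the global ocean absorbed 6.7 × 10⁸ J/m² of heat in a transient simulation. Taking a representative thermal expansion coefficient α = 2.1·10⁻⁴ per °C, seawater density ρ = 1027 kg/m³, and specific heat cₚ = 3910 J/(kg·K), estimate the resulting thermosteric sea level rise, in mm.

Δh = αQ/(ρcₚ) = 2.1×10⁻⁴ × 6.7×10⁸ / (1027 × 3910) ≈ 0.035039 m

about 35 mm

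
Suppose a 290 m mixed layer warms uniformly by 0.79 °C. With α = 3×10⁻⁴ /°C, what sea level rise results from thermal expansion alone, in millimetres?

Δh = αΔT·H = 3×10⁻⁴ × 0.79 × 290 = 0.06873 m

Δh = 69 mm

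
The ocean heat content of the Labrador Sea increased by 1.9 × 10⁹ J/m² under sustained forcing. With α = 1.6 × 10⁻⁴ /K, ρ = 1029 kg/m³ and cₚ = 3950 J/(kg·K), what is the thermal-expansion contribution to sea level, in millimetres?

Δh = αQ/(ρcₚ) = 1.6×10⁻⁴ × 1.9×10⁹ / (1029 × 3950) ≈ 0.074793 m

about 74.8 mm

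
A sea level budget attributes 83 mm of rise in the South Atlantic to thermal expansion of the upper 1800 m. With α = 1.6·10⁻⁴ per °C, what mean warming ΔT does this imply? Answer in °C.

0.29 °C

ΔT = Δh/(αH) = 0.083 / (1.6×10⁻⁴ × 1800) ≈ 0.2882 °C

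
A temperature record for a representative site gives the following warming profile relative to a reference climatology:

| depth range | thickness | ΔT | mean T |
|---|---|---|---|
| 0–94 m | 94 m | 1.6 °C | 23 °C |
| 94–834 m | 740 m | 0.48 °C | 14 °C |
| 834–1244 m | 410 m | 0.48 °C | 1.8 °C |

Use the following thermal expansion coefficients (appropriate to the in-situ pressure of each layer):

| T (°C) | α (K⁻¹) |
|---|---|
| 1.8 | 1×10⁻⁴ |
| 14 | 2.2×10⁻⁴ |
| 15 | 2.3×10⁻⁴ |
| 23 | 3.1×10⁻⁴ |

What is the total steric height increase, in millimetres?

Δh = 140 mm

Layer 1 at 23 °C → α = 3.1×10⁻⁴ K⁻¹
Layer 2 at 14 °C → α = 2.2×10⁻⁴ K⁻¹
Layer 3 at 1.8 °C → α = 1×10⁻⁴ K⁻¹
3.1×10⁻⁴ × 1.6 × 94 = 0.046624 m
94–834 m: 0.48 × 740 × 2.2×10⁻⁴ = 0.078144 m
834–1244 m: 410 × 1×10⁻⁴ × 0.48 = 0.01968 m
Δh = 0.046624 + 0.078144 + 0.01968 = 0.144448 m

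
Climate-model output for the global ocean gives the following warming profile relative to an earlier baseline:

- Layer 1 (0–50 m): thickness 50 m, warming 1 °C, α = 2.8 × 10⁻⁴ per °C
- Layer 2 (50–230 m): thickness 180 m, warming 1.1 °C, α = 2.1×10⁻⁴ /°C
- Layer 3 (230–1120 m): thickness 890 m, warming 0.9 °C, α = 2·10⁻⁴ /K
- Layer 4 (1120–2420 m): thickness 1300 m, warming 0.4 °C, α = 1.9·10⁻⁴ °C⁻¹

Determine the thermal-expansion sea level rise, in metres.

Δh = 0.31 m

Layer 1: 50 × 2.8×10⁻⁴ × 1 = 0.01400 m
180 × 1.1 × 2.1×10⁻⁴ = 0.04158 m
Layer 3: 0.9 × 890 × 2×10⁻⁴ = 0.16020 m
1300 × 0.4 × 1.9×10⁻⁴ = 0.09880 m
Δh = 0.01400 + 0.04158 + 0.16020 + 0.09880 = 0.31458 m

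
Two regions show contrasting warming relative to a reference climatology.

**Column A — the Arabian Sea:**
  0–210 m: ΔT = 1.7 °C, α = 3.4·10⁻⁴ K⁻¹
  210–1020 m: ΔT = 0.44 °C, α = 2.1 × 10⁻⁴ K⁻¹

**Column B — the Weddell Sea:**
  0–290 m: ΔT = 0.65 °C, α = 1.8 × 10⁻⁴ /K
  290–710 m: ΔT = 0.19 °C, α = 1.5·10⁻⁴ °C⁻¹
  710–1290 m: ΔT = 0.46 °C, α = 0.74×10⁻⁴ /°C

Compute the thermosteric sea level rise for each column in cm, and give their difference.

Δh_A ≈ 19.6 cm, Δh_B ≈ 6.56 cm; difference ≈ 13.1 cm

A 0–210 m: 1.7 × 210 × 3.4×10⁻⁴ = 0.12138 m
A 210–1020 m: 0.44 × 2.1×10⁻⁴ × 810 = 0.074844 m
A total: 0.196224 m
B 1.8×10⁻⁴ × 0.65 × 290 = 0.03393 m
B 290–710 m: 420 × 1.5×10⁻⁴ × 0.19 = 0.01197 m
B 0.74×10⁻⁴ × 0.46 × 580 = 0.0197432 m
B total: 0.0656432 m
Difference: 0.196224 − 0.0656432 = 0.1305808 m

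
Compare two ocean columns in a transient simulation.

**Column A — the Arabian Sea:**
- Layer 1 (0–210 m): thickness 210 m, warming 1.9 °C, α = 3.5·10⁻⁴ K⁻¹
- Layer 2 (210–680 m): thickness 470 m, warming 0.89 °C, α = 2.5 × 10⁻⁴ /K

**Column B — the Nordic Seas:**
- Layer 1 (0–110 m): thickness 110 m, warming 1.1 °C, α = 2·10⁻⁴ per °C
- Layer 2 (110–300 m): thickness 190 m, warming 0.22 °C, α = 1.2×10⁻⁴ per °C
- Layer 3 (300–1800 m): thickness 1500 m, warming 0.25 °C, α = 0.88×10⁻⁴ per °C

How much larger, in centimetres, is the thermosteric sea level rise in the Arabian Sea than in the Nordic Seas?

A 0–210 m: 210 × 1.9 × 3.5×10⁻⁴ = 0.13965 m
A Layer 2: 470 × 2.5×10⁻⁴ × 0.89 = 0.104575 m
A total: 0.244225 m
B Layer 1: 1.1 × 110 × 2×10⁻⁴ = 0.02420 m
B Layer 2: 1.2×10⁻⁴ × 190 × 0.22 = 0.005016 m
B 300–1800 m: 0.25 × 1500 × 0.88×10⁻⁴ = 0.03300 m
B total: 0.062216 m
Difference: 0.244225 − 0.062216 = 0.182009 m

Δh_A − Δh_B ≈ 18 cm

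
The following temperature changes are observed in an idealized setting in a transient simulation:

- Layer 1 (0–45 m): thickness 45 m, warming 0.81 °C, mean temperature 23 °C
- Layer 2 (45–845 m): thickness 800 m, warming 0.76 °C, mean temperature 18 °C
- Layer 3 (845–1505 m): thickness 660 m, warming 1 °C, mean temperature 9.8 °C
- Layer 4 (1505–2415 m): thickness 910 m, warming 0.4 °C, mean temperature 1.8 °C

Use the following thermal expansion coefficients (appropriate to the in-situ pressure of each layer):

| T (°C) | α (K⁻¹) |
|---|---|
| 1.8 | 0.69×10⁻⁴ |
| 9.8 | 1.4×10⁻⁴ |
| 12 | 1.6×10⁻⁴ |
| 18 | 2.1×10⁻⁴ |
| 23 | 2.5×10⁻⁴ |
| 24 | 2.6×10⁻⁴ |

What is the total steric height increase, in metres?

about 0.25 m

Layer 1 at 23 °C → α = 2.5×10⁻⁴ K⁻¹
Layer 2 at 18 °C → α = 2.1×10⁻⁴ K⁻¹
Layer 3 at 9.8 °C → α = 1.4×10⁻⁴ K⁻¹
Layer 4 at 1.8 °C → α = 0.69×10⁻⁴ K⁻¹
0–45 m: 2.5×10⁻⁴ × 0.81 × 45 = 0.0091125 m
45–845 m: 2.1×10⁻⁴ × 0.76 × 800 = 0.12768 m
1 × 1.4×10⁻⁴ × 660 = 0.09240 m
Layer 4: 0.69×10⁻⁴ × 0.4 × 910 = 0.025116 m
Δh = 0.0091125 + 0.12768 + 0.09240 + 0.025116 = 0.2543085 m ≈ 0.25 m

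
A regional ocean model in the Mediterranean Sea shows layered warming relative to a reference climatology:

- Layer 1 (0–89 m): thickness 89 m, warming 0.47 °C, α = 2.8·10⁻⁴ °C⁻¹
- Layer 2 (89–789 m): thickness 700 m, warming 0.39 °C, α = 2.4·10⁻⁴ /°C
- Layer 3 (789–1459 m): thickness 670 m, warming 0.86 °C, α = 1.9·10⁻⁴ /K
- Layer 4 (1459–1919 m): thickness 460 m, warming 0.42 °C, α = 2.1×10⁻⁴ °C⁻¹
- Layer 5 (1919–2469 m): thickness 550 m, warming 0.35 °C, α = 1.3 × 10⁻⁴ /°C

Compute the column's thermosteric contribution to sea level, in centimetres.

Δh = 25.2 cm

0–89 m: 89 × 2.8×10⁻⁴ × 0.47 = 0.0117124 m
Layer 2: 0.39 × 700 × 2.4×10⁻⁴ = 0.06552 m
670 × 1.9×10⁻⁴ × 0.86 = 0.109478 m
Layer 4: 460 × 2.1×10⁻⁴ × 0.42 = 0.040572 m
1919–2469 m: 1.3×10⁻⁴ × 550 × 0.35 = 0.025025 m
Δh = 0.0117124 + 0.06552 + 0.109478 + 0.040572 + 0.025025 = 0.2523074 m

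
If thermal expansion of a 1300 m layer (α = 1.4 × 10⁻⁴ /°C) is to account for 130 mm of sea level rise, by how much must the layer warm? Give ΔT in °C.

ΔT = Δh/(αH) = 0.13 / (1.4×10⁻⁴ × 1300) ≈ 0.7143 °C

ΔT ≈ 0.714 °C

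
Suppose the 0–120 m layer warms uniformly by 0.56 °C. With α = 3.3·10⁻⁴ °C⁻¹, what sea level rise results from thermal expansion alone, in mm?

Δh = αΔT·H = 3.3×10⁻⁴ × 0.56 × 120 = 0.022176 m

about 22.2 mm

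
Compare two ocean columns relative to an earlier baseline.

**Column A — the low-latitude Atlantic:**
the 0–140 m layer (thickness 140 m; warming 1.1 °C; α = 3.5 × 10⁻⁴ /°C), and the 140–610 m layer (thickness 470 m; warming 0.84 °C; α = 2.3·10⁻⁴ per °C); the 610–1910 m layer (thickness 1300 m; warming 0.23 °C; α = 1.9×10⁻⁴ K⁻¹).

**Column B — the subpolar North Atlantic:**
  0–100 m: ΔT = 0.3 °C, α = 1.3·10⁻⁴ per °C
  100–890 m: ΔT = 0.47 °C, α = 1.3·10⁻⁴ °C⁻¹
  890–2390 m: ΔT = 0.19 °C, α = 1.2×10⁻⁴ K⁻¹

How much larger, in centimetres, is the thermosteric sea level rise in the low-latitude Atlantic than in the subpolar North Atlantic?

11.5 cm

A 140 × 3.5×10⁻⁴ × 1.1 = 0.05390 m
A 140–610 m: 470 × 0.84 × 2.3×10⁻⁴ = 0.090804 m
A 610–1910 m: 1300 × 0.23 × 1.9×10⁻⁴ = 0.05681 m
A total: 0.201514 m
B 0.3 × 100 × 1.3×10⁻⁴ = 0.00390 m
B Layer 2: 790 × 1.3×10⁻⁴ × 0.47 = 0.048269 m
B 890–2390 m: 0.19 × 1.2×10⁻⁴ × 1500 = 0.03420 m
B total: 0.086369 m
Difference: 0.201514 − 0.086369 = 0.115145 m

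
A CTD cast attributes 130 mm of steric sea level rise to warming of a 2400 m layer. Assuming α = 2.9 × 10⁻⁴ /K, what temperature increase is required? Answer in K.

about 0.19 K

ΔT = Δh/(αH) = 0.13 / (2.9×10⁻⁴ × 2400) ≈ 0.1868 K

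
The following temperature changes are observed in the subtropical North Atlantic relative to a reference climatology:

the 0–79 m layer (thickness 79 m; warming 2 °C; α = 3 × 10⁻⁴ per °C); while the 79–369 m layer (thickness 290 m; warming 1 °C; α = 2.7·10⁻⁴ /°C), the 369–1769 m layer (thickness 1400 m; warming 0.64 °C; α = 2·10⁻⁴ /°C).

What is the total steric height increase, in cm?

2 × 3×10⁻⁴ × 79 = 0.04740 m
290 × 2.7×10⁻⁴ × 1 = 0.07830 m
0.64 × 2×10⁻⁴ × 1400 = 0.17920 m
Δh = 0.04740 + 0.07830 + 0.17920 = 0.30490 m

Δh ≈ 30.5 cm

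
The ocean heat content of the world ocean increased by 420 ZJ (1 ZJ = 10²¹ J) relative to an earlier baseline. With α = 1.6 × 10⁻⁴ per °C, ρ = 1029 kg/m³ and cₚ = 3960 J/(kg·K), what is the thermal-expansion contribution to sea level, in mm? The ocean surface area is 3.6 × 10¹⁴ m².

Per unit area: Q = 420×10²¹ / (3.6×10¹⁴) ≈ 1.167×10⁹ J/m²
Δh = αQ/(ρcₚ) = 1.6×10⁻⁴ × 1.167×10⁹ / (1029 × 3960) ≈ 0.045823 m

46 mm of thermosteric rise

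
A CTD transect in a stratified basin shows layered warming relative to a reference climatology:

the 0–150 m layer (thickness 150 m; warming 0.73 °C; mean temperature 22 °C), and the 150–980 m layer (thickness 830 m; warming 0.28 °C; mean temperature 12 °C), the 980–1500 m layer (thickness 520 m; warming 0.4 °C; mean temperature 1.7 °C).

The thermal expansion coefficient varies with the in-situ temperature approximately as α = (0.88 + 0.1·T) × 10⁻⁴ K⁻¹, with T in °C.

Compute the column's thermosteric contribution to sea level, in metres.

0.10 m

Layer 1: α = (0.88 + 0.1×22)×10⁻⁴ = 3.08×10⁻⁴ K⁻¹
Layer 2: α = (0.88 + 0.1×12)×10⁻⁴ = 2.08×10⁻⁴ K⁻¹
Layer 3: α = (0.88 + 0.1×1.7)×10⁻⁴ = 1.05×10⁻⁴ K⁻¹
Layer 1: 0.73 × 150 × 3.08×10⁻⁴ = 0.033726 m
150–980 m: 2.08×10⁻⁴ × 830 × 0.28 = 0.0483392 m
520 × 0.4 × 1.05×10⁻⁴ = 0.02184 m
Δh = 0.033726 + 0.0483392 + 0.02184 = 0.1039052 m ≈ 0.10 m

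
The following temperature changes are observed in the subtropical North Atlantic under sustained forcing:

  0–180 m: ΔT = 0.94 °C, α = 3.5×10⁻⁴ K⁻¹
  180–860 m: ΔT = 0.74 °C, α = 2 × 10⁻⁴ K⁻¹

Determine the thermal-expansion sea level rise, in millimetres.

160 mm

0–180 m: 0.94 × 180 × 3.5×10⁻⁴ = 0.05922 m
180–860 m: 0.74 × 680 × 2×10⁻⁴ = 0.10064 m
Δh = 0.05922 + 0.10064 = 0.15986 m ≈ 160 mm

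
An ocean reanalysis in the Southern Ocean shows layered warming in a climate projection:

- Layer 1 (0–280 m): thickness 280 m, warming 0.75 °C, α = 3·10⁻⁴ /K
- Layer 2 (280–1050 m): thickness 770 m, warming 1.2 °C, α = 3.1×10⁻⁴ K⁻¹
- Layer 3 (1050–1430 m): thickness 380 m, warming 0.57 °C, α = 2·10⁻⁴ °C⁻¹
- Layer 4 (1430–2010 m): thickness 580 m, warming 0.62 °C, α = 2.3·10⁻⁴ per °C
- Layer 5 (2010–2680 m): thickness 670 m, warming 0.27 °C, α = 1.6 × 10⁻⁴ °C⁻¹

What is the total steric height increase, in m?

0–280 m: 0.75 × 3×10⁻⁴ × 280 = 0.06300 m
280–1050 m: 1.2 × 770 × 3.1×10⁻⁴ = 0.28644 m
1050–1430 m: 380 × 2×10⁻⁴ × 0.57 = 0.04332 m
1430–2010 m: 0.62 × 2.3×10⁻⁴ × 580 = 0.082708 m
1.6×10⁻⁴ × 670 × 0.27 = 0.028944 m
Δh = 0.06300 + 0.28644 + 0.04332 + 0.082708 + 0.028944 = 0.504412 m

Δh ≈ 0.504 m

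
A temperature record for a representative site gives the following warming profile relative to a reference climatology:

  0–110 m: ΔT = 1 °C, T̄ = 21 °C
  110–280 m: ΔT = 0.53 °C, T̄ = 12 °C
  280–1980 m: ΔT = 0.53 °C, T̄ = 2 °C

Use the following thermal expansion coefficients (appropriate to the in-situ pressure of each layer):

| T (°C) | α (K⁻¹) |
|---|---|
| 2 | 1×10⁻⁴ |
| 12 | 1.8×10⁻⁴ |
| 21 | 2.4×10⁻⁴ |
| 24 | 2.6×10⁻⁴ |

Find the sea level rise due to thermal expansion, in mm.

Layer 1 at 21 °C → α = 2.4×10⁻⁴ K⁻¹
Layer 2 at 12 °C → α = 1.8×10⁻⁴ K⁻¹
Layer 3 at 2 °C → α = 1×10⁻⁴ K⁻¹
0–110 m: 2.4×10⁻⁴ × 110 × 1 = 0.02640 m
1.8×10⁻⁴ × 170 × 0.53 = 0.016218 m
1700 × 1×10⁻⁴ × 0.53 = 0.09010 m
Δh = 0.02640 + 0.016218 + 0.09010 = 0.132718 m ≈ 133 mm

133 mm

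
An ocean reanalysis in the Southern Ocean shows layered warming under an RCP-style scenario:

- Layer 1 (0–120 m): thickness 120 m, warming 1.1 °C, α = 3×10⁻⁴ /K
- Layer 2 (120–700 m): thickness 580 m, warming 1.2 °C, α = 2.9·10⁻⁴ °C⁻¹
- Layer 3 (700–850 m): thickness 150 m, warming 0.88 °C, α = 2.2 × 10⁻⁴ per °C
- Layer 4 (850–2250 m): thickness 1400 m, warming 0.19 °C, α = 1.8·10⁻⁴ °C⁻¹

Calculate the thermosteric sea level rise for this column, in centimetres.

Layer 1: 1.1 × 120 × 3×10⁻⁴ = 0.03960 m
120–700 m: 2.9×10⁻⁴ × 1.2 × 580 = 0.20184 m
150 × 2.2×10⁻⁴ × 0.88 = 0.02904 m
Layer 4: 1.8×10⁻⁴ × 0.19 × 1400 = 0.04788 m
Δh = 0.03960 + 0.20184 + 0.02904 + 0.04788 = 0.31836 m ≈ 32 cm

Δh = 32 cm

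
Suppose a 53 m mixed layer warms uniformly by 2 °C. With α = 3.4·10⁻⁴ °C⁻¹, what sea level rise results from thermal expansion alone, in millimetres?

Δh = 36.0 mm

Δh = αΔT·H = 3.4×10⁻⁴ × 2 × 53 = 0.03604 m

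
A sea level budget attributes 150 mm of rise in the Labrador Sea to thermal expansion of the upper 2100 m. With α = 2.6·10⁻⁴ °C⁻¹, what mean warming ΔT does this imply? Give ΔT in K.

ΔT ≈ 0.275 K

ΔT = Δh/(αH) = 0.15 / (2.6×10⁻⁴ × 2100) ≈ 0.2747 K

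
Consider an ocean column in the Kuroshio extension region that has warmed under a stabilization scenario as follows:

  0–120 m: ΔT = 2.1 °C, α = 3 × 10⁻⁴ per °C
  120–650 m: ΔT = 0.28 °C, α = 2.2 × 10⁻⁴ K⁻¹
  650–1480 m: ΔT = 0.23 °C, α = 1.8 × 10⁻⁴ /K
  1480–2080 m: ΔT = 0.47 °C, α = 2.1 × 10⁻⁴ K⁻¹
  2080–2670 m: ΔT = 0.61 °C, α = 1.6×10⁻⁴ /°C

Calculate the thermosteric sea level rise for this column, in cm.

Δh = 25.9 cm

Layer 1: 3×10⁻⁴ × 120 × 2.1 = 0.07560 m
530 × 0.28 × 2.2×10⁻⁴ = 0.032648 m
Layer 3: 1.8×10⁻⁴ × 0.23 × 830 = 0.034362 m
2.1×10⁻⁴ × 0.47 × 600 = 0.05922 m
590 × 0.61 × 1.6×10⁻⁴ = 0.057584 m
Δh = 0.07560 + 0.032648 + 0.034362 + 0.05922 + 0.057584 = 0.259414 m ≈ 25.9 cm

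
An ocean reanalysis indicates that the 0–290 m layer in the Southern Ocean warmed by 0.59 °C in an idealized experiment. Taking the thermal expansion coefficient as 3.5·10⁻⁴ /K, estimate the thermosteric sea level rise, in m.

0.0599 m of thermosteric rise

Δh = αΔT·H = 3.5×10⁻⁴ × 0.59 × 290 = 0.059885 m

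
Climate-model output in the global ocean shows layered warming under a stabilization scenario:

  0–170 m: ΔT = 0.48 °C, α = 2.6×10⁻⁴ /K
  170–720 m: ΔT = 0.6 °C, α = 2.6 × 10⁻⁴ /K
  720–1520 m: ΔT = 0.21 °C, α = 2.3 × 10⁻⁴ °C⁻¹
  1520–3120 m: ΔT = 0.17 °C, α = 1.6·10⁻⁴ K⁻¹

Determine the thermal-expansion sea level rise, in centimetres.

0–170 m: 2.6×10⁻⁴ × 170 × 0.48 = 0.021216 m
170–720 m: 550 × 0.6 × 2.6×10⁻⁴ = 0.08580 m
Layer 3: 800 × 0.21 × 2.3×10⁻⁴ = 0.03864 m
Layer 4: 1600 × 0.17 × 1.6×10⁻⁴ = 0.04352 m
Δh = 0.021216 + 0.08580 + 0.03864 + 0.04352 = 0.189176 m

Δh ≈ 18.9 cm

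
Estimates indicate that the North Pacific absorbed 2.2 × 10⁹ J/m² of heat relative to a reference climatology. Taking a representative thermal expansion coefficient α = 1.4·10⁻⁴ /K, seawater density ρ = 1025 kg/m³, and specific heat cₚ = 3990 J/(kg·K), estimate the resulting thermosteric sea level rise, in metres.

Δh ≈ 0.075 m

Δh = αQ/(ρcₚ) = 1.4×10⁻⁴ × 2.2×10⁹ / (1025 × 3990) ≈ 0.07531 m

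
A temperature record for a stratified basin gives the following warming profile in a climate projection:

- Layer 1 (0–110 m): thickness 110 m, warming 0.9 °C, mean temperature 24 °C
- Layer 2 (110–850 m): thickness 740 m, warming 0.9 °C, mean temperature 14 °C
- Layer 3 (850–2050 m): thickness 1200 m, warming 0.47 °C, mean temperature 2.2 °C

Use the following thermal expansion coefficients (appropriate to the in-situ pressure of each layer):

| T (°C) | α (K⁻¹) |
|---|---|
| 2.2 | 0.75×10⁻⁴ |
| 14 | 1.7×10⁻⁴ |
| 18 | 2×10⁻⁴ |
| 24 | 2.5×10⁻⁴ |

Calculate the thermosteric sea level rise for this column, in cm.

18.0 cm of thermosteric rise

Layer 1 at 24 °C → α = 2.5×10⁻⁴ K⁻¹
Layer 2 at 14 °C → α = 1.7×10⁻⁴ K⁻¹
Layer 3 at 2.2 °C → α = 0.75×10⁻⁴ K⁻¹
Layer 1: 0.9 × 110 × 2.5×10⁻⁴ = 0.02475 m
110–850 m: 1.7×10⁻⁴ × 740 × 0.9 = 0.11322 m
Layer 3: 0.75×10⁻⁴ × 0.47 × 1200 = 0.04230 m
Δh = 0.02475 + 0.11322 + 0.04230 = 0.18027 m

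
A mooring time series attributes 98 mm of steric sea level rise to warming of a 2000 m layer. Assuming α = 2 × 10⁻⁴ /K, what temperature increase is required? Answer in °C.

ΔT ≈ 0.25 °C

ΔT = Δh/(αH) = 0.098 / (2×10⁻⁴ × 2000) = 0.2450 °C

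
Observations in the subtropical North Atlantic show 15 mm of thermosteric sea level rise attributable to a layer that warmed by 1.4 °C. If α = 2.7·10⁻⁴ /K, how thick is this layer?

H ≈ 40 m

H = Δh/(αΔT) = 0.015 / (2.7×10⁻⁴ × 1.4) ≈ 39.68 m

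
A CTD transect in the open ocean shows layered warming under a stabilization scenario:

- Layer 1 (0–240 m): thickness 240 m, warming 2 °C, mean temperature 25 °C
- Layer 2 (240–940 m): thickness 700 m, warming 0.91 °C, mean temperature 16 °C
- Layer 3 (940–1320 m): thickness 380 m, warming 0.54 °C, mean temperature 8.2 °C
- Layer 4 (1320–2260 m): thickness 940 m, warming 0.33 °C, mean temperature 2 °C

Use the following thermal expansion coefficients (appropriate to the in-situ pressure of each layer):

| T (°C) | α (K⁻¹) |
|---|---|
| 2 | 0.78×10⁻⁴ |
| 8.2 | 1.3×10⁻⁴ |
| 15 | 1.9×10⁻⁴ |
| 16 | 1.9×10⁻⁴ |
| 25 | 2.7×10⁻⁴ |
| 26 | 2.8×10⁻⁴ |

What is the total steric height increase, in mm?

Δh = 300 mm

Layer 1 at 25 °C → α = 2.7×10⁻⁴ K⁻¹
Layer 2 at 16 °C → α = 1.9×10⁻⁴ K⁻¹
Layer 3 at 8.2 °C → α = 1.3×10⁻⁴ K⁻¹
Layer 4 at 2 °C → α = 0.78×10⁻⁴ K⁻¹
2 × 240 × 2.7×10⁻⁴ = 0.12960 m
240–940 m: 0.91 × 1.9×10⁻⁴ × 700 = 0.12103 m
1.3×10⁻⁴ × 380 × 0.54 = 0.026676 m
0.78×10⁻⁴ × 0.33 × 940 = 0.0241956 m
Δh = 0.12960 + 0.12103 + 0.026676 + 0.0241956 = 0.3015016 m ≈ 300 mm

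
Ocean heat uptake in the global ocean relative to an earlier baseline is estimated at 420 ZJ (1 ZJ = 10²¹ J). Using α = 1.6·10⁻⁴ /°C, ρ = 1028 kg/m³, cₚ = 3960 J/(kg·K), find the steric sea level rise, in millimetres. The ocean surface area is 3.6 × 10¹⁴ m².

Per unit area: Q = 420×10²¹ / (3.6×10¹⁴) ≈ 1.167×10⁹ J/m²
Δh = αQ/(ρcₚ) = 1.6×10⁻⁴ × 1.167×10⁹ / (1028 × 3960) ≈ 0.045867 m

45.9 mm of thermosteric rise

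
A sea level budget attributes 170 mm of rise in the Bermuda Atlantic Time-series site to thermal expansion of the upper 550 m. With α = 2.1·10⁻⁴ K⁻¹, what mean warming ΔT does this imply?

1.47 °C

ΔT = Δh/(αH) = 0.17 / (2.1×10⁻⁴ × 550) ≈ 1.472 °C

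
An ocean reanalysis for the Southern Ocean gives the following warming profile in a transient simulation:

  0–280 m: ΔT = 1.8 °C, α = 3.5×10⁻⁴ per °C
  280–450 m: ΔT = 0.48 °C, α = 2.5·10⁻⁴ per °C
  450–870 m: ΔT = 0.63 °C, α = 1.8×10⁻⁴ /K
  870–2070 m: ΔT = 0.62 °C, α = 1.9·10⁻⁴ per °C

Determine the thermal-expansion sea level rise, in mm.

Δh = 386 mm

0–280 m: 3.5×10⁻⁴ × 280 × 1.8 = 0.17640 m
0.48 × 2.5×10⁻⁴ × 170 = 0.02040 m
420 × 0.63 × 1.8×10⁻⁴ = 0.047628 m
1.9×10⁻⁴ × 0.62 × 1200 = 0.14136 m
Δh = 0.17640 + 0.02040 + 0.047628 + 0.14136 = 0.385788 m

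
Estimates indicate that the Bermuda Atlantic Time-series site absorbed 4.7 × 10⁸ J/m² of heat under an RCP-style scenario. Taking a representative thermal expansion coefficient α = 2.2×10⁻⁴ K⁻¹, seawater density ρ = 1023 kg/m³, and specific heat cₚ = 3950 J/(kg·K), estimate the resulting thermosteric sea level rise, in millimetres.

about 25.6 mm

Δh = αQ/(ρcₚ) = 2.2×10⁻⁴ × 4.7×10⁸ / (1023 × 3950) ≈ 0.025589 m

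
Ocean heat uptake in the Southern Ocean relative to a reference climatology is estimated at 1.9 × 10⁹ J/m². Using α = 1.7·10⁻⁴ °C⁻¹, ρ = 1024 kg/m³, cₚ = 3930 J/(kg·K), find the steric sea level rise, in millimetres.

Δh ≈ 80.3 mm

Δh = αQ/(ρcₚ) = 1.7×10⁻⁴ × 1.9×10⁹ / (1024 × 3930) ≈ 0.080262 m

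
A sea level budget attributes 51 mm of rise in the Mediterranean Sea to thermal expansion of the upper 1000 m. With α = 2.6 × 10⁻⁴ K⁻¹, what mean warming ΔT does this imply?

ΔT ≈ 0.196 K

ΔT = Δh/(αH) = 0.051 / (2.6×10⁻⁴ × 1000) ≈ 0.1962 K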